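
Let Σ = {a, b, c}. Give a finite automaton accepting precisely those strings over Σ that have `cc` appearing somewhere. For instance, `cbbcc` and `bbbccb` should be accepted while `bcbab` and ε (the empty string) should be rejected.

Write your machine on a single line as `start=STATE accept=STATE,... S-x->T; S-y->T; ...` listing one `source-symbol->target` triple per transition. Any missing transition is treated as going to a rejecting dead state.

start=q0; accept=q2; q0-a->q0; q0-b->q0; q0-c->q1; q1-a->q0; q1-b->q0; q1-c->q2; q2-a->q2; q2-b->q2; q2-c->q2

Track how much of `cc` has been matched so far: state q0 is no progress, q2 is the absorbing accept state reached once `cc` has occurred. Intermediate states record partial matches; on a mismatch, fall back to the longest reusable overlap.
        a   b   c  
>  q0   q0  q0  q1 
   q1   q0  q0  q2 
 * q2   q2  q2  q2 
(> = start, * = accepting)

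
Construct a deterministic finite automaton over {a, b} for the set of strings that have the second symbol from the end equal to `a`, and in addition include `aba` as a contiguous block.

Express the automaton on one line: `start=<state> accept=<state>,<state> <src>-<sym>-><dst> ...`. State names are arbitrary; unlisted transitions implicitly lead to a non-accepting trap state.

Build one automaton per condition and run them in lockstep. One (7 states) tracks the last 2 symbols read; the other (4 states) tracks whether and how much of `aba` has been seen. Each combined state is a pair, one component from each; accept when both components accept. Equivalent product states are then merged.
7 states suffice.
        a   b  
>  q0   q1  q0 
   q1   q1  q2 
   q2   q3  q0 
   q3   q4  q5 
 * q4   q4  q5 
 * q5   q3  q6 
   q6   q3  q6 
(> = start, * = accepting)

start=q0 accept=q4,q5 q0-a->q1 q0-b->q0 q1-a->q1 q1-b->q2 q2-a->q3 q2-b->q0 q3-a->q4 q3-b->q5 q4-a->q4 q4-b->q5 q5-a->q3 q5-b->q6 q6-a->q3 q6-b->q6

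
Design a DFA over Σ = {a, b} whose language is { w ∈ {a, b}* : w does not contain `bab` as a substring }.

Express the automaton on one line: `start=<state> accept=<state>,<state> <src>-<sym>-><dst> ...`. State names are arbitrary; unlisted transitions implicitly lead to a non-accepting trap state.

start=q0 accept=q0,q1,q2 q0-a->q0 q0-b->q1 q1-a->q2 q1-b->q1 q2-a->q0 q2-b->q3 q3-a->q3 q3-b->q3

This is the complement of 'contains `bab`'. Use the same substring-matching states — q0 through q3 holding how much of `bab` has just been matched — but flip the accepting set: everything except the trap q3 accepts.
        a   b  
>* q0   q0  q1 
 * q1   q2  q1 
 * q2   q0  q3 
   q3   q3  q3 
(> = start, * = accepting)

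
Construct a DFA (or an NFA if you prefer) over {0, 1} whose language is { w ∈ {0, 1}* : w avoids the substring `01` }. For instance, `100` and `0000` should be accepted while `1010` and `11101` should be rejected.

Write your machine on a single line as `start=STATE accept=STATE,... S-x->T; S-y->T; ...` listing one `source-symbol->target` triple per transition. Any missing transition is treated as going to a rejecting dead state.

start=s0; accept=s0,s1; s0-0->s1; s0-1->s0; s1-0->s1; s1-1->s2; s2-0->s2; s2-1->s2

This is the complement of 'contains `01`'. Use the same substring-matching states — s0 through s2 holding how much of `01` has just been matched — but flip the accepting set: everything except the trap s2 accepts.
A 3-state machine:
        0   1  
>* s0   s1  s0 
 * s1   s1  s2 
   s2   s2  s2 
(> = start, * = accepting)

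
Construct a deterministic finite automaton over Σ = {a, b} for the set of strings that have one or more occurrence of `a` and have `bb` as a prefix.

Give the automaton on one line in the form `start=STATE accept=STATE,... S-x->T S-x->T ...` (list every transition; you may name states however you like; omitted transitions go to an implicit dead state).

Run two small machines in parallel and take their product. One (3 states) tracks the count of `a`s, saturating at 2; the other (4 states) tracks whether the input so far still matches the prefix `bb`. Each combined state is a pair, one component from each; accept when both components accept.
With 7 states:
        a   b  
>  s0   s1  s2 
   s1   s3  s1 
   s2   s1  s4 
   s3   s3  s3 
   s4   s5  s4 
 * s5   s6  s5 
 * s6   s6  s6 
(> = start, * = accepting)

start=s0 accept=s5,s6 s0-a->s1 s0-b->s2 s1-a->s3 s1-b->s1 s2-a->s1 s2-b->s4 s3-a->s3 s3-b->s3 s4-a->s5 s4-b->s4 s5-a->s6 s5-b->s5 s6-a->s6 s6-b->s6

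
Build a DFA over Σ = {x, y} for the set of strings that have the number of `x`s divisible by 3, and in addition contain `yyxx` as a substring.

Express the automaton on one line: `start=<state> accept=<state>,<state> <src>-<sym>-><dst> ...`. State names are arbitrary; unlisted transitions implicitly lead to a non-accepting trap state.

Build one automaton per condition and run them in lockstep. One (3 states) tracks the count of `x`s modulo 3; the other (5 states) tracks whether and how much of `yyxx` has been seen. Each combined state is a pair, one component from each; accept when both components accept.
15 states suffice.
          x    y  
>  S0     S1   S2 
   S1     S3   S4 
   S2     S1   S5 
   S3     S0   S6 
   S4     S3   S7 
   S5     S8   S5 
   S6     S0   S9 
   S7    S10   S7 
   S8    S11   S4 
   S9    S12   S9 
   S10   S13   S6 
   S11   S13  S11 
   S12   S14   S2 
 * S13   S14  S13 
   S14   S11  S14 
(> = start, * = accepting)

start=S0 accept=S13 S0-x->S1 S0-y->S2 S1-x->S3 S1-y->S4 S2-x->S1 S2-y->S5 S3-x->S0 S3-y->S6 S4-x->S3 S4-y->S7 S5-x->S8 S5-y->S5 S6-x->S0 S6-y->S9 S7-x->S10 S7-y->S7 S8-x->S11 S8-y->S4 S9-x->S12 S9-y->S9 S10-x->S13 S10-y->S6 S11-x->S13 S11-y->S11 S12-x->S14 S12-y->S2 S13-x->S14 S13-y->S13 S14-x->S11 S14-y->S14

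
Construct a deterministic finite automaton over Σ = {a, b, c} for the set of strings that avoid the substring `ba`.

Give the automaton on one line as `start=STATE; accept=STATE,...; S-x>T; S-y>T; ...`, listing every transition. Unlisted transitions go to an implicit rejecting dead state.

start=q0; accept=q0,q1; q0-a>q0; q0-b>q1; q0-c>q0; q1-a>q2; q1-b>q1; q1-c>q0; q2-a>q2; q2-b>q2; q2-c>q2

Track partial matches of the forbidden pattern `ba`. State q2 is a dead state reached once `ba` has occurred; every other state accepts. q0 means no part of `ba` is currently matched.
With 3 states:
        a   b   c  
>* q0   q0  q1  q0 
 * q1   q2  q1  q0 
   q2   q2  q2  q2 
(> = start, * = accepting)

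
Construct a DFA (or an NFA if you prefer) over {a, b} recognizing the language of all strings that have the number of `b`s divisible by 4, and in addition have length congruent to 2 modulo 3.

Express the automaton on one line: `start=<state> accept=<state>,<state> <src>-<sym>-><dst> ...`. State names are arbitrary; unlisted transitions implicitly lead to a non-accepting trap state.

Build one automaton per condition and run them in lockstep. The first has 4 states tracking the count of `b`s modulo 4; the second has 3 states tracking the input length modulo 3. A product state is a pair (one from each), accepting exactly when both do.
A 12-state machine:
          a    b  
>  s0     s1   s2 
   s1     s3   s4 
   s2     s4   s5 
 * s3     s0   s6 
   s4     s6   s7 
   s5     s7   s8 
   s6     s2   s9 
   s7     s9  s10 
   s8    s10   s1 
   s9     s5  s11 
   s10   s11   s3 
   s11    s8   s0 
(> = start, * = accepting)

start=s0 accept=s3 s0-a->s1 s0-b->s2 s1-a->s3 s1-b->s4 s2-a->s4 s2-b->s5 s3-a->s0 s3-b->s6 s4-a->s6 s4-b->s7 s5-a->s7 s5-b->s8 s6-a->s2 s6-b->s9 s7-a->s9 s7-b->s10 s8-a->s10 s8-b->s1 s9-a->s5 s9-b->s11 s10-a->s11 s10-b->s3 s11-a->s8 s11-b->s0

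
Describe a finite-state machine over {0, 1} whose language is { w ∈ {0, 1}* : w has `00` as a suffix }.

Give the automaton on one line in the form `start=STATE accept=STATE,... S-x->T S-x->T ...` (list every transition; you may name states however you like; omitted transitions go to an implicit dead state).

Remember how much of `00` the current input suffix matches. State q0 means no match yet; q1 means the last symbol is `0`; q2 means the last 2 symbols are `00`. Only q2 accepts. On a mismatch, fall back to the longest proper suffix that is still a prefix of `00`.
A 3-state machine:
        0   1  
>  q0   q1  q0 
   q1   q2  q0 
 * q2   q2  q0 
(> = start, * = accepting)

start=q0 accept=q2 q0-0->q1 q0-1->q0 q1-0->q2 q1-1->q0 q2-0->q2 q2-1->q0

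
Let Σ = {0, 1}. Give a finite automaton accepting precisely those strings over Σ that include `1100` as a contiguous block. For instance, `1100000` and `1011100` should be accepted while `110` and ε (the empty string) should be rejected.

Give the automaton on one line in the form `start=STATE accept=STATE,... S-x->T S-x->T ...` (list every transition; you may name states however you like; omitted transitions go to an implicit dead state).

start=q0 accept=q4 q0-0->q0 q0-1->q1 q1-0->q0 q1-1->q2 q2-0->q3 q2-1->q2 q3-0->q4 q3-1->q1 q4-0->q4 q4-1->q4

Track how much of `1100` has been matched so far: state q0 is no progress, q4 is the absorbing accept state reached once `1100` has occurred. Intermediate states record partial matches; on a mismatch, fall back to the longest reusable overlap.
        0   1  
>  q0   q0  q1 
   q1   q0  q2 
   q2   q3  q2 
   q3   q4  q1 
 * q4   q4  q4 
(> = start, * = accepting)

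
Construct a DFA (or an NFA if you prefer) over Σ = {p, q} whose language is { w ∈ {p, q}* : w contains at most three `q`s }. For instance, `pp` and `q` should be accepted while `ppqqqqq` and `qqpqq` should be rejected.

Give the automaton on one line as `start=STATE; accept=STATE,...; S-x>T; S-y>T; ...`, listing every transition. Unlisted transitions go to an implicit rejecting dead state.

Count `q`s, saturating at 4: states S0 through S3 mean 0 through 3 `q`s seen; S4 means more than 3. Each `q` increments (capped at S4); other symbols loop. Accept from {S0, S1, S2, S3}.
5 states suffice.
        p   q  
>* S0   S0  S1 
 * S1   S1  S2 
 * S2   S2  S3 
 * S3   S3  S4 
   S4   S4  S4 
(> = start, * = accepting)

start=S0; accept=S0,S1,S2,S3; S0-p>S0; S0-q>S1; S1-p>S1; S1-q>S2; S2-p>S2; S2-q>S3; S3-p>S3; S3-q>S4; S4-p>S4; S4-q>S4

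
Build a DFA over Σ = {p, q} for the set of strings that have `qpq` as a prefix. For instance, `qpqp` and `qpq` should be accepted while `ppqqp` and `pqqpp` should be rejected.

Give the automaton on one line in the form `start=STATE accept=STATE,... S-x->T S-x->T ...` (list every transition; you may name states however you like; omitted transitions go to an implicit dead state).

start=S0 accept=S3 S0-p->S4 S0-q->S1 S1-p->S2 S1-q->S4 S2-p->S4 S2-q->S3 S3-p->S3 S3-q->S3 S4-p->S4 S4-q->S4

Walk along `qpq` while the input agrees: from S0 take `q` to S1, and so on. Any deviation drops to the rejecting sink S4. Once S3 is reached the prefix is confirmed and every continuation is accepted.
5 states suffice.
        p   q  
>  S0   S4  S1 
   S1   S2  S4 
   S2   S4  S3 
 * S3   S3  S3 
   S4   S4  S4 
(> = start, * = accepting)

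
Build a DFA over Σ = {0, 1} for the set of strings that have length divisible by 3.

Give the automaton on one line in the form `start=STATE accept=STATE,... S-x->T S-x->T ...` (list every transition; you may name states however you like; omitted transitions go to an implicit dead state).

start=s0 accept=s0 s0-0->s1 s0-1->s1 s1-0->s2 s1-1->s2 s2-0->s0 s2-1->s0

Only the length mod 3 matters, so use a 3-cycle: from any state, every input symbol moves to the next state, wrapping s2 back to s0. Mark s0 accepting.
A 3-state machine:
        0   1  
>* s0   s1  s1 
   s1   s2  s2 
   s2   s0  s0 
(> = start, * = accepting)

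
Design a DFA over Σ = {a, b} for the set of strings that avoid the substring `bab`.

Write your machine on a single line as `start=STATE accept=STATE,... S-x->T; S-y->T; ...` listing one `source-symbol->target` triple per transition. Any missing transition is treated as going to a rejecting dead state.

start=q0; accept=q0,q1,q2; q0-a->q0; q0-b->q1; q1-a->q2; q1-b->q1; q2-a->q0; q2-b->q3; q3-a->q3; q3-b->q3

This is the complement of 'contains `bab`'. Use the same substring-matching states — q0 through q3 holding how much of `bab` has just been matched — but flip the accepting set: everything except the trap q3 accepts.
With 4 states:
        a   b  
>* q0   q0  q1 
 * q1   q2  q1 
 * q2   q0  q3 
   q3   q3  q3 
(> = start, * = accepting)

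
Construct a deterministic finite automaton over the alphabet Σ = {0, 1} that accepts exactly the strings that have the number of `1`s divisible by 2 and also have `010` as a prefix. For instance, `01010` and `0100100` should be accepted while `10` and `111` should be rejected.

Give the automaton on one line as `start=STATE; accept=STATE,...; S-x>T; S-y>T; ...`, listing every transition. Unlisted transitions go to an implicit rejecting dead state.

Handle the two conditions separately and then intersect. The first has 2 states tracking the count of `1`s modulo 2; the second has 5 states tracking whether the input so far still matches the prefix `010`. A product state is a pair (one from each), accepting exactly when both do.
With 7 states:
        0   1  
>  q0   q1  q2 
   q1   q3  q4 
   q2   q2  q3 
   q3   q3  q2 
   q4   q5  q3 
   q5   q5  q6 
 * q6   q6  q5 
(> = start, * = accepting)

start=q0; accept=q6; q0-0>q1; q0-1>q2; q1-0>q3; q1-1>q4; q2-0>q2; q2-1>q3; q3-0>q3; q3-1>q2; q4-0>q5; q4-1>q3; q5-0>q5; q5-1>q6; q6-0>q6; q6-1>q5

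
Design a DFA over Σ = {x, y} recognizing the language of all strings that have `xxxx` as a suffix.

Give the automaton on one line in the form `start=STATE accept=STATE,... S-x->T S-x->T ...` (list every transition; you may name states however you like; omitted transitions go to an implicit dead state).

start=s0 accept=s4 s0-x->s1 s0-y->s0 s1-x->s2 s1-y->s0 s2-x->s3 s2-y->s0 s3-x->s4 s3-y->s0 s4-x->s4 s4-y->s0

Remember how much of `xxxx` the current input suffix matches. State s0 means no match yet; s1 means the last symbol is `x`; s2 means the last 2 symbols are `xx`; s3 means the last 3 symbols are `xxx`; s4 means the last 4 symbols are `xxxx`. Only s4 accepts. On a mismatch, fall back to the longest proper suffix that is still a prefix of `xxxx`.
5 states suffice.
        x   y  
>  s0   s1  s0 
   s1   s2  s0 
   s2   s3  s0 
   s3   s4  s0 
 * s4   s4  s0 
(> = start, * = accepting)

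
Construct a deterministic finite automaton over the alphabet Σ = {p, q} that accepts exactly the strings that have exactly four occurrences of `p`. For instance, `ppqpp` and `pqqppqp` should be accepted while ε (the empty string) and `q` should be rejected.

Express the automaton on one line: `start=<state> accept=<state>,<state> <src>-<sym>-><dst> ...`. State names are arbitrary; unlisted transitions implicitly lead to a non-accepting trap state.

start=A accept=E A-p->B A-q->A B-p->C B-q->B C-p->D C-q->C D-p->E D-q->D E-p->F E-q->E F-p->F F-q->F

Count `p`s, saturating at 5: states A through E mean 0 through 4 `p`s seen; F means more than 4. Each `p` increments (capped at F); other symbols loop. Accept from {E}.
With 6 states:
       p  q 
>  A   B  A 
   B   C  B 
   C   D  C 
   D   E  D 
 * E   F  E 
   F   F  F 
(> = start, * = accepting)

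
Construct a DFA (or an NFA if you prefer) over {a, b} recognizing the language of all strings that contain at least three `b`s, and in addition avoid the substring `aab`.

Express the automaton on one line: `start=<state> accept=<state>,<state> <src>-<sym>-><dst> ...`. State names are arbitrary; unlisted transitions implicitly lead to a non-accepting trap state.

start=q0 accept=q7,q8,q9 q0-a->q1 q0-b->q2 q1-a->q3 q1-b->q2 q2-a->q4 q2-b->q5 q3-a->q3 q3-b->q3 q4-a->q3 q4-b->q5 q5-a->q6 q5-b->q7 q6-a->q3 q6-b->q7 q7-a->q8 q7-b->q7 q8-a->q9 q8-b->q7 q9-a->q9 q9-b->q3

Handle the two conditions separately and then intersect. One (5 states) tracks the count of `b`s, saturating at 4; the other (4 states) tracks partial matches of the forbidden pattern `aab`. Each combined state is a pair, one component from each; accept when both components accept. After merging equivalent states the machine shrinks.
With 10 states:
        a   b  
>  q0   q1  q2 
   q1   q3  q2 
   q2   q4  q5 
   q3   q3  q3 
   q4   q3  q5 
   q5   q6  q7 
   q6   q3  q7 
 * q7   q8  q7 
 * q8   q9  q7 
 * q9   q9  q3 
(> = start, * = accepting)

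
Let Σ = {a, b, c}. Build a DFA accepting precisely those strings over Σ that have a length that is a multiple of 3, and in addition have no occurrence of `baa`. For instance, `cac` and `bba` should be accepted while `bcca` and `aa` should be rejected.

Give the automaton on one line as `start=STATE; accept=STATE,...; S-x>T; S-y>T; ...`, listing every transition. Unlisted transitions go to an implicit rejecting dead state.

start=q0; accept=q0,q6,q7; q0-a>q1; q0-b>q2; q0-c>q1; q1-a>q3; q1-b>q4; q1-c>q3; q2-a>q5; q2-b>q4; q2-c>q3; q3-a>q0; q3-b>q6; q3-c>q0; q4-a>q7; q4-b>q6; q4-c>q0; q5-a>q8; q5-b>q6; q5-c>q0; q6-a>q9; q6-b>q2; q6-c>q1; q7-a>q8; q7-b>q2; q7-c>q1; q8-a>q8; q8-b>q8; q8-c>q8; q9-a>q8; q9-b>q4; q9-c>q3

Build one automaton per condition and run them in lockstep. One (3 states) tracks the input length modulo 3; the other (4 states) tracks partial matches of the forbidden pattern `baa`. Each combined state is a pair, one component from each; accept when both components accept. Minimizing collapses redundant product states.
With 10 states:
        a   b   c  
>* q0   q1  q2  q1 
   q1   q3  q4  q3 
   q2   q5  q4  q3 
   q3   q0  q6  q0 
   q4   q7  q6  q0 
   q5   q8  q6  q0 
 * q6   q9  q2  q1 
 * q7   q8  q2  q1 
   q8   q8  q8  q8 
   q9   q8  q4  q3 
(> = start, * = accepting)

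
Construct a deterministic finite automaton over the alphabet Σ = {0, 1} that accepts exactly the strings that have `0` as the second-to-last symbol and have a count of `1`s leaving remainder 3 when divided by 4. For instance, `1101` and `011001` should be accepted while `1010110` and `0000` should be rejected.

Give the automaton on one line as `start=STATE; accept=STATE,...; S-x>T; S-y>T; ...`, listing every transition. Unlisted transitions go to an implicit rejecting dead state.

start=q0; accept=q5,q7; q0-0>q0; q0-1>q1; q1-0>q1; q1-1>q2; q2-0>q3; q2-1>q4; q3-0>q3; q3-1>q5; q4-0>q6; q4-1>q0; q5-0>q6; q5-1>q0; q6-0>q7; q6-1>q0; q7-0>q7; q7-1>q0

Run two small machines in parallel and take their product. The first has 7 states tracking the last 2 symbols read; the second has 4 states tracking the count of `1`s modulo 4. A product state is a pair (one from each), accepting exactly when both do. After merging equivalent states the machine shrinks.
An 8-state machine:
        0   1  
>  q0   q0  q1 
   q1   q1  q2 
   q2   q3  q4 
   q3   q3  q5 
   q4   q6  q0 
 * q5   q6  q0 
   q6   q7  q0 
 * q7   q7  q0 
(> = start, * = accepting)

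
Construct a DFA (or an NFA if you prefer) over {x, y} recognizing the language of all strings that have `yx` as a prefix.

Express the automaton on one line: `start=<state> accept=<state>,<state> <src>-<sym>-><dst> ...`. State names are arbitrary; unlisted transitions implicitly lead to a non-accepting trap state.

start=A accept=C A-x->D A-y->B B-x->C B-y->D C-x->C C-y->C D-x->D D-y->D

Walk along `yx` while the input agrees: from A take `y` to B, and so on. Any deviation drops to the rejecting sink D. Once C is reached the prefix is confirmed and every continuation is accepted.
4 states suffice.
       x  y 
>  A   D  B 
   B   C  D 
 * C   C  C 
   D   D  D 
(> = start, * = accepting)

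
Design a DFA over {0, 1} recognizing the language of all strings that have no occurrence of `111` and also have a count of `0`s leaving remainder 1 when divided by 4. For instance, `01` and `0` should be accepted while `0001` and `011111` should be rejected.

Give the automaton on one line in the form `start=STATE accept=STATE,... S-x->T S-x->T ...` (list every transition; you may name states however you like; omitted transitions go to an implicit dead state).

start=S0 accept=S1,S4,S8 S0-0->S1 S0-1->S2 S1-0->S3 S1-1->S4 S2-0->S1 S2-1->S5 S3-0->S6 S3-1->S7 S4-0->S3 S4-1->S8 S5-0->S1 S5-1->S9 S6-0->S0 S6-1->S10 S7-0->S6 S7-1->S11 S8-0->S3 S8-1->S12 S9-0->S12 S9-1->S9 S10-0->S0 S10-1->S13 S11-0->S6 S11-1->S14 S12-0->S14 S12-1->S12 S13-0->S0 S13-1->S15 S14-0->S15 S14-1->S14 S15-0->S9 S15-1->S15

Handle the two conditions separately and then intersect. One (4 states) tracks partial matches of the forbidden pattern `111`; the other (4 states) tracks the count of `0`s modulo 4. Each combined state is a pair, one component from each; accept when both components accept.
A 16-state machine:
          0    1  
>  S0     S1   S2 
 * S1     S3   S4 
   S2     S1   S5 
   S3     S6   S7 
 * S4     S3   S8 
   S5     S1   S9 
   S6     S0  S10 
   S7     S6  S11 
 * S8     S3  S12 
   S9    S12   S9 
   S10    S0  S13 
   S11    S6  S14 
   S12   S14  S12 
   S13    S0  S15 
   S14   S15  S14 
   S15    S9  S15 
(> = start, * = accepting)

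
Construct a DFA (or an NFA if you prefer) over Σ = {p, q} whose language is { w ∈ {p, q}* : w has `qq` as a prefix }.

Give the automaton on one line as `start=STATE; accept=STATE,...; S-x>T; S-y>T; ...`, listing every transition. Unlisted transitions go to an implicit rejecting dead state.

start=s0; accept=s2; s0-p>s3; s0-q>s1; s1-p>s3; s1-q>s2; s2-p>s2; s2-q>s2; s3-p>s3; s3-q>s3

Walk along `qq` while the input agrees: from s0 take `q` to s1, and so on. Any deviation drops to the rejecting sink s3. Once s2 is reached the prefix is confirmed and every continuation is accepted.
A 4-state machine:
        p   q  
>  s0   s3  s1 
   s1   s3  s2 
 * s2   s2  s2 
   s3   s3  s3 
(> = start, * = accepting)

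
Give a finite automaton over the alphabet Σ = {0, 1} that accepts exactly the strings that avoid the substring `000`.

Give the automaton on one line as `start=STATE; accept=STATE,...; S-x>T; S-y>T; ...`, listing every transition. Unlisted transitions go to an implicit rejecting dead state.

start=q0; accept=q0,q1,q2; q0-0>q1; q0-1>q0; q1-0>q2; q1-1>q0; q2-0>q3; q2-1>q0; q3-0>q3; q3-1>q3

This is the complement of 'contains `000`'. Use the same substring-matching states — q0 through q3 holding how much of `000` has just been matched — but flip the accepting set: everything except the trap q3 accepts.
        0   1  
>* q0   q1  q0 
 * q1   q2  q0 
 * q2   q3  q0 
   q3   q3  q3 
(> = start, * = accepting)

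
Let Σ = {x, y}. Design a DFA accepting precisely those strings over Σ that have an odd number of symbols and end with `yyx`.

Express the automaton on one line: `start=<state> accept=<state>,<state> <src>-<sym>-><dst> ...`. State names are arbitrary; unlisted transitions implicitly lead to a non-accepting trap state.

Build one automaton per condition and run them in lockstep. One (2 states) tracks the input length modulo 2; the other (4 states) tracks how much of the suffix `yyx` has currently been matched. Each combined state is a pair, one component from each; accept when both components accept.
8 states suffice.
        x   y  
>  q0   q1  q2 
   q1   q0  q3 
   q2   q0  q4 
   q3   q1  q5 
   q4   q6  q5 
   q5   q7  q4 
 * q6   q0  q3 
   q7   q1  q2 
(> = start, * = accepting)

start=q0 accept=q6 q0-x->q1 q0-y->q2 q1-x->q0 q1-y->q3 q2-x->q0 q2-y->q4 q3-x->q1 q3-y->q5 q4-x->q6 q4-y->q5 q5-x->q7 q5-y->q4 q6-x->q0 q6-y->q3 q7-x->q1 q7-y->q2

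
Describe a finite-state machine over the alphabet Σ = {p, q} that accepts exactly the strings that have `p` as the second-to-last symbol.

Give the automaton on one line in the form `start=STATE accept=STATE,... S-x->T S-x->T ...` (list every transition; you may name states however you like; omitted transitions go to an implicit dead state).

start=S0 accept=S3,S4 S0-p->S1 S0-q->S2 S1-p->S3 S1-q->S4 S2-p->S5 S2-q->S6 S3-p->S3 S3-q->S4 S4-p->S5 S4-q->S6 S5-p->S3 S5-q->S4 S6-p->S5 S6-q->S6

Because acceptance depends on a position counted from the end, the machine has to buffer the most recent 2 symbols. Make each state the string of the last up-to-2 symbols read; on input `x` shift the window left and append `x`. Accept when the buffered window has length 2 and begins with `p`.
A 7-state machine:
        p   q  
>  S0   S1  S2 
   S1   S3  S4 
   S2   S5  S6 
 * S3   S3  S4 
 * S4   S5  S6 
   S5   S3  S4 
   S6   S5  S6 
(> = start, * = accepting)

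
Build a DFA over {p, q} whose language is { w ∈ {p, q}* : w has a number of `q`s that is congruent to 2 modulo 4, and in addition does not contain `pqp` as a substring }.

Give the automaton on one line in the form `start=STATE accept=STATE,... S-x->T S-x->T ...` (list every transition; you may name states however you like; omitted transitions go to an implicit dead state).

start=S0 accept=S5,S7,S8 S0-p->S1 S0-q->S2 S1-p->S1 S1-q->S3 S2-p->S4 S2-q->S5 S3-p->S6 S3-q->S5 S4-p->S4 S4-q->S7 S5-p->S8 S5-q->S9 S6-p->S6 S6-q->S10 S7-p->S10 S7-q->S9 S8-p->S8 S8-q->S11 S9-p->S12 S9-q->S0 S10-p->S10 S10-q->S13 S11-p->S13 S11-q->S0 S12-p->S12 S12-q->S14 S13-p->S13 S13-q->S15 S14-p->S15 S14-q->S2 S15-p->S15 S15-q->S6

Handle the two conditions separately and then intersect. One (4 states) tracks the count of `q`s modulo 4; the other (4 states) tracks partial matches of the forbidden pattern `pqp`. Each combined state is a pair, one component from each; accept when both components accept.
With 16 states:
          p    q  
>  S0     S1   S2 
   S1     S1   S3 
   S2     S4   S5 
   S3     S6   S5 
   S4     S4   S7 
 * S5     S8   S9 
   S6     S6  S10 
 * S7    S10   S9 
 * S8     S8  S11 
   S9    S12   S0 
   S10   S10  S13 
   S11   S13   S0 
   S12   S12  S14 
   S13   S13  S15 
   S14   S15   S2 
   S15   S15   S6 
(> = start, * = accepting)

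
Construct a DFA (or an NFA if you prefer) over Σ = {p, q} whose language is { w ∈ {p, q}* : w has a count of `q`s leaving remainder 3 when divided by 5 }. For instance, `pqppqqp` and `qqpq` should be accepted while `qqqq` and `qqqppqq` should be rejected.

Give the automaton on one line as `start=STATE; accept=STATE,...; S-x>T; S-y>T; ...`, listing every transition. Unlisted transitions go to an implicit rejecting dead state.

The only thing that matters is how many `q`s have appeared, reduced mod 5. Use one state per residue: S0 for 0, …, S4 for 4. Reading `q` moves to the next residue; anything else stays put. S3 is accepting.
With 5 states:
        p   q  
>  S0   S0  S1 
   S1   S1  S2 
   S2   S2  S3 
 * S3   S3  S4 
   S4   S4  S0 
(> = start, * = accepting)

start=S0; accept=S3; S0-p>S0; S0-q>S1; S1-p>S1; S1-q>S2; S2-p>S2; S2-q>S3; S3-p>S3; S3-q>S4; S4-p>S4; S4-q>S0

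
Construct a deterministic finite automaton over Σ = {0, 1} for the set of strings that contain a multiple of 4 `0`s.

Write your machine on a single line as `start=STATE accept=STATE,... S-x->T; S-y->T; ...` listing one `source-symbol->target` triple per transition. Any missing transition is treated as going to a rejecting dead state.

Keep the running count of `0`s modulo 4: each `0` advances along the cycle A → B → C → D → A while other symbols loop. Accept at A.
       0  1 
>* A   B  A 
   B   C  B 
   C   D  C 
   D   A  D 
(> = start, * = accepting)

start=A; accept=A; A-0->B; A-1->A; B-0->C; B-1->B; C-0->D; C-1->C; D-0->A; D-1->D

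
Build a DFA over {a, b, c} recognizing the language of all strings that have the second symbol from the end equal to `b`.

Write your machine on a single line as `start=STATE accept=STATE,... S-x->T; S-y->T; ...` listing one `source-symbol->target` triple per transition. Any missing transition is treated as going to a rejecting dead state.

A DFA must remember the last 2 symbols (since which symbol is second-to-last isn't known until the input ends). Use one state per possible window of the last ≤2 symbols; accept from those whose window starts with `b`.
A 13-state machine:
          a    b    c  
>  s0     s1   s2   s3 
   s1     s4   s5   s6 
   s2     s7   s8   s9 
   s3    s10  s11  s12 
   s4     s4   s5   s6 
   s5     s7   s8   s9 
   s6    s10  s11  s12 
 * s7     s4   s5   s6 
 * s8     s7   s8   s9 
 * s9    s10  s11  s12 
   s10    s4   s5   s6 
   s11    s7   s8   s9 
   s12   s10  s11  s12 
(> = start, * = accepting)

start=s0; accept=s7,s8,s9; s0-a->s1; s0-b->s2; s0-c->s3; s1-a->s4; s1-b->s5; s1-c->s6; s2-a->s7; s2-b->s8; s2-c->s9; s3-a->s10; s3-b->s11; s3-c->s12; s4-a->s4; s4-b->s5; s4-c->s6; s5-a->s7; s5-b->s8; s5-c->s9; s6-a->s10; s6-b->s11; s6-c->s12; s7-a->s4; s7-b->s5; s7-c->s6; s8-a->s7; s8-b->s8; s8-c->s9; s9-a->s10; s9-b->s11; s9-c->s12; s10-a->s4; s10-b->s5; s10-c->s6; s11-a->s7; s11-b->s8; s11-c->s9; s12-a->s10; s12-b->s11; s12-c->s12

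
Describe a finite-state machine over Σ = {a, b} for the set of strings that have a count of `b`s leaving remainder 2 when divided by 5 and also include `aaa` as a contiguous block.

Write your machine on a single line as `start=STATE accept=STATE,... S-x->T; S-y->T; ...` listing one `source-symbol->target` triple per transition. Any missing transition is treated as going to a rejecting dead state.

Build one automaton per condition and run them in lockstep. The first has 5 states tracking the count of `b`s modulo 5; the second has 4 states tracking whether and how much of `aaa` has been seen. A product state is a pair (one from each), accepting exactly when both do.
          a    b  
>  q0     q1   q2 
   q1     q3   q2 
   q2     q4   q5 
   q3     q6   q2 
   q4     q7   q5 
   q5     q8   q9 
   q6     q6  q10 
   q7    q10   q5 
   q8    q11   q9 
   q9    q12  q13 
   q10   q10  q14 
   q11   q14   q9 
   q12   q15  q13 
   q13   q16   q0 
 * q14   q14  q17 
   q15   q17  q13 
   q16   q18   q0 
   q17   q17  q19 
   q18   q19   q0 
   q19   q19   q6 
(> = start, * = accepting)

start=q0; accept=q14; q0-a->q1; q0-b->q2; q1-a->q3; q1-b->q2; q2-a->q4; q2-b->q5; q3-a->q6; q3-b->q2; q4-a->q7; q4-b->q5; q5-a->q8; q5-b->q9; q6-a->q6; q6-b->q10; q7-a->q10; q7-b->q5; q8-a->q11; q8-b->q9; q9-a->q12; q9-b->q13; q10-a->q10; q10-b->q14; q11-a->q14; q11-b->q9; q12-a->q15; q12-b->q13; q13-a->q16; q13-b->q0; q14-a->q14; q14-b->q17; q15-a->q17; q15-b->q13; q16-a->q18; q16-b->q0; q17-a->q17; q17-b->q19; q18-a->q19; q18-b->q0; q19-a->q19; q19-b->q6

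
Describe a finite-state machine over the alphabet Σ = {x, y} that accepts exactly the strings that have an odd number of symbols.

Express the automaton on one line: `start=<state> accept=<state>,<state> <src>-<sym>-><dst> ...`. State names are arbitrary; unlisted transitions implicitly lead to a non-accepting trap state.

start=A accept=B A-x->B A-y->B B-x->A B-y->A

Only the length mod 2 matters, so use a 2-cycle: from any state, every input symbol moves to the next state, wrapping B back to A. Mark B accepting.
With 2 states:
       x  y 
>  A   B  B 
 * B   A  A 
(> = start, * = accepting)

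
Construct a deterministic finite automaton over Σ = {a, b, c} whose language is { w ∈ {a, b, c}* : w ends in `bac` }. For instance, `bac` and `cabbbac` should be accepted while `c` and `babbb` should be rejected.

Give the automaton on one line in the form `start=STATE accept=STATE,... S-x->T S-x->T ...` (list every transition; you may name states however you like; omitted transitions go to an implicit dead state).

Let each state record the length of the longest suffix of the input read so far that is also a prefix of `bac`. S1 means the last symbol is `b`; S2 means the last 2 symbols are `ba`; S3 means the last 3 symbols are `bac`. Accept only at S3, where the string currently ends in `bac`.
        a   b   c  
>  S0   S0  S1  S0 
   S1   S2  S1  S0 
   S2   S0  S1  S3 
 * S3   S0  S1  S0 
(> = start, * = accepting)

start=S0 accept=S3 S0-a->S0 S0-b->S1 S0-c->S0 S1-a->S2 S1-b->S1 S1-c->S0 S2-a->S0 S2-b->S1 S2-c->S3 S3-a->S0 S3-b->S1 S3-c->S0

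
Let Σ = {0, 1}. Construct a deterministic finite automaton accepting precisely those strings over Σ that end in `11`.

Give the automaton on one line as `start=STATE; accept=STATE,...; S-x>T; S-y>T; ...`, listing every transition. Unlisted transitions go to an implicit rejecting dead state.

Let each state record the length of the longest suffix of the input read so far that is also a prefix of `11`. s1 means the last symbol is `1`; s2 means the last 2 symbols are `11`. Accept only at s2, where the string currently ends in `11`.
        0   1  
>  s0   s0  s1 
   s1   s0  s2 
 * s2   s0  s2 
(> = start, * = accepting)

start=s0; accept=s2; s0-0>s0; s0-1>s1; s1-0>s0; s1-1>s2; s2-0>s0; s2-1>s2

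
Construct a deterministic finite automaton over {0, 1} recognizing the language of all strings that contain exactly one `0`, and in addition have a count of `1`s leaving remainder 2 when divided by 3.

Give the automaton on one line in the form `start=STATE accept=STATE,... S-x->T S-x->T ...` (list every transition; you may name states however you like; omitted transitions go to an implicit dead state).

start=S0 accept=S6 S0-0->S1 S0-1->S2 S1-0->S3 S1-1->S4 S2-0->S4 S2-1->S5 S3-0->S3 S3-1->S3 S4-0->S3 S4-1->S6 S5-0->S6 S5-1->S0 S6-0->S3 S6-1->S1

Handle the two conditions separately and then intersect. One (3 states) tracks the count of `0`s, saturating at 2; the other (3 states) tracks the count of `1`s modulo 3. Each combined state is a pair, one component from each; accept when both components accept. After merging equivalent states the machine shrinks.
        0   1  
>  S0   S1  S2 
   S1   S3  S4 
   S2   S4  S5 
   S3   S3  S3 
   S4   S3  S6 
   S5   S6  S0 
 * S6   S3  S1 
(> = start, * = accepting)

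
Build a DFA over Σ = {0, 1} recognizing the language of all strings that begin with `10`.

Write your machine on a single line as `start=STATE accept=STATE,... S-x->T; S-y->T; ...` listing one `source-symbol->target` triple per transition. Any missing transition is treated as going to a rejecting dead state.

Check the first 2 symbols one by one: S0 through S1 record how many have matched `10` so far; any wrong symbol goes to the dead state S3. After all 2 match we enter the accepting sink S2.
With 4 states:
        0   1  
>  S0   S3  S1 
   S1   S2  S3 
 * S2   S2  S2 
   S3   S3  S3 
(> = start, * = accepting)

start=S0; accept=S2; S0-0->S3; S0-1->S1; S1-0->S2; S1-1->S3; S2-0->S2; S2-1->S2; S3-0->S3; S3-1->S3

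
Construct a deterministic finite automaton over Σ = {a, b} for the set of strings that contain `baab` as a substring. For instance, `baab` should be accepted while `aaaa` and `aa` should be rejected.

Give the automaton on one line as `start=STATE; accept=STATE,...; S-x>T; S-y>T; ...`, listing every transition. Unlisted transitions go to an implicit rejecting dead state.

Track how much of `baab` has been matched so far: state s0 is no progress, s4 is the absorbing accept state reached once `baab` has occurred. Intermediate states record partial matches; on a mismatch, fall back to the longest reusable overlap.
A 5-state machine:
        a   b  
>  s0   s0  s1 
   s1   s2  s1 
   s2   s3  s1 
   s3   s0  s4 
 * s4   s4  s4 
(> = start, * = accepting)

start=s0; accept=s4; s0-a>s0; s0-b>s1; s1-a>s2; s1-b>s1; s2-a>s3; s2-b>s1; s3-a>s0; s3-b>s4; s4-a>s4; s4-b>s4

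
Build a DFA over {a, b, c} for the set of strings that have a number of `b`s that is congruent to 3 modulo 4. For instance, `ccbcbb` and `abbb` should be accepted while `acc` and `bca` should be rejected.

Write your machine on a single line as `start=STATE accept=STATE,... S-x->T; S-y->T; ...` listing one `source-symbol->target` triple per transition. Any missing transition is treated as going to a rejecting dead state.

start=s0; accept=s3; s0-a->s0; s0-b->s1; s0-c->s0; s1-a->s1; s1-b->s2; s1-c->s1; s2-a->s2; s2-b->s3; s2-c->s2; s3-a->s3; s3-b->s0; s3-c->s3

Keep the running count of `b`s modulo 4: each `b` advances along the cycle s0 → s1 → s2 → s3 → s0 while other symbols loop. Accept at s3.
        a   b   c  
>  s0   s0  s1  s0 
   s1   s1  s2  s1 
   s2   s2  s3  s2 
 * s3   s3  s0  s3 
(> = start, * = accepting)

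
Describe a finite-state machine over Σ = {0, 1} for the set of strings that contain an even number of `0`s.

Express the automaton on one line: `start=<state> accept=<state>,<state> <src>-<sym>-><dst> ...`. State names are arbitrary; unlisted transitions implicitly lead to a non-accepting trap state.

start=s0 accept=s0 s0-0->s1 s0-1->s0 s1-0->s0 s1-1->s1

Keep the running count of `0`s modulo 2: each `0` advances along the cycle s0 → s1 → s0 while other symbols loop. Accept at s0.
With 2 states:
        0   1  
>* s0   s1  s0 
   s1   s0  s1 
(> = start, * = accepting)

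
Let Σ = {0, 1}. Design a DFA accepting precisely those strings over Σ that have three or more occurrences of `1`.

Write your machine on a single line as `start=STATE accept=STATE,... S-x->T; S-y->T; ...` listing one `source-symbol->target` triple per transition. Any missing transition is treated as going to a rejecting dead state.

Only the number of `1`s matters, and only up to 4. Make a chain q0 → q1 → q2 → q3 → q4 advanced by each `1` (with q4 absorbing); every other symbol self-loops. The accepting set is {q3, q4}.
A 5-state machine:
        0   1  
>  q0   q0  q1 
   q1   q1  q2 
   q2   q2  q3 
 * q3   q3  q4 
 * q4   q4  q4 
(> = start, * = accepting)

start=q0; accept=q3,q4; q0-0->q0; q0-1->q1; q1-0->q1; q1-1->q2; q2-0->q2; q2-1->q3; q3-0->q3; q3-1->q4; q4-0->q4; q4-1->q4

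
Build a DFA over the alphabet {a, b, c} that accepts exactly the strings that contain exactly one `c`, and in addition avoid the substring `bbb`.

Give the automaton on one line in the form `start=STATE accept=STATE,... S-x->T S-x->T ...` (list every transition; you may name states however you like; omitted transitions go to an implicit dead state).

start=q0 accept=q2,q4,q6 q0-a->q0 q0-b->q1 q0-c->q2 q1-a->q0 q1-b->q3 q1-c->q2 q2-a->q2 q2-b->q4 q2-c->q5 q3-a->q0 q3-b->q5 q3-c->q2 q4-a->q2 q4-b->q6 q4-c->q5 q5-a->q5 q5-b->q5 q5-c->q5 q6-a->q2 q6-b->q5 q6-c->q5

Handle the two conditions separately and then intersect. One (3 states) tracks the count of `c`s, saturating at 2; the other (4 states) tracks partial matches of the forbidden pattern `bbb`. Each combined state is a pair, one component from each; accept when both components accept. Minimizing collapses redundant product states.
With 7 states:
        a   b   c  
>  q0   q0  q1  q2 
   q1   q0  q3  q2 
 * q2   q2  q4  q5 
   q3   q0  q5  q2 
 * q4   q2  q6  q5 
   q5   q5  q5  q5 
 * q6   q2  q5  q5 
(> = start, * = accepting)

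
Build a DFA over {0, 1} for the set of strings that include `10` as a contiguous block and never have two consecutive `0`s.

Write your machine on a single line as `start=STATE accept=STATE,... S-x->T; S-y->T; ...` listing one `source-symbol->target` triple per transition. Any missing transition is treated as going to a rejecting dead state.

Run two small machines in parallel and take their product. The first has 3 states tracking whether and how much of `10` has been seen; the second has 3 states tracking partial matches of the forbidden pattern `00`. A product state is a pair (one from each), accepting exactly when both do. After merging equivalent states the machine shrinks.
With 6 states:
       0  1 
>  A   B  C 
   B   D  C 
   C   E  C 
   D   D  D 
 * E   D  F 
 * F   E  F 
(> = start, * = accepting)

start=A; accept=E,F; A-0->B; A-1->C; B-0->D; B-1->C; C-0->E; C-1->C; D-0->D; D-1->D; E-0->D; E-1->F; F-0->E; F-1->F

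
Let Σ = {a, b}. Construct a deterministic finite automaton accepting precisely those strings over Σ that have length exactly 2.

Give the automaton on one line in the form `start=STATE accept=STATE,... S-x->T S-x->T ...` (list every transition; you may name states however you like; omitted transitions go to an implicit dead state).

start=q0 accept=q2 q0-a->q1 q0-b->q1 q1-a->q2 q1-b->q2 q2-a->q3 q2-b->q3 q3-a->q3 q3-b->q3

Count input length up to 3: every symbol moves from q0 toward q3, which means 'more than 2' and absorbs. Accept from {q2}.
        a   b  
>  q0   q1  q1 
   q1   q2  q2 
 * q2   q3  q3 
   q3   q3  q3 
(> = start, * = accepting)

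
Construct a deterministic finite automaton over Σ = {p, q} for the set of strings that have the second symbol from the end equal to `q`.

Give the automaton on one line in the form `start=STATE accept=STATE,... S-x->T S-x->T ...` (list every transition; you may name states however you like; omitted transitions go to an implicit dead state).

start=S0 accept=S5,S6 S0-p->S1 S0-q->S2 S1-p->S3 S1-q->S4 S2-p->S5 S2-q->S6 S3-p->S3 S3-q->S4 S4-p->S5 S4-q->S6 S5-p->S3 S5-q->S4 S6-p->S5 S6-q->S6

Because acceptance depends on a position counted from the end, the machine has to buffer the most recent 2 symbols. Make each state the string of the last up-to-2 symbols read; on input `x` shift the window left and append `x`. Accept when the buffered window has length 2 and begins with `q`.
A 7-state machine:
        p   q  
>  S0   S1  S2 
   S1   S3  S4 
   S2   S5  S6 
   S3   S3  S4 
   S4   S5  S6 
 * S5   S3  S4 
 * S6   S5  S6 
(> = start, * = accepting)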